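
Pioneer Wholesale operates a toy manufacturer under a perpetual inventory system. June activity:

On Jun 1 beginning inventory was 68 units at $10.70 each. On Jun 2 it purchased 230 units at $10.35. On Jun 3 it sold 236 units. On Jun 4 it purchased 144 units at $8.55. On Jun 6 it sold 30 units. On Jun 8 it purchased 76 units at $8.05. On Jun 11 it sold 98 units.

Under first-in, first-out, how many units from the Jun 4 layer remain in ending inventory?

78

Jun 3, 236 sold [FIFO — oldest first]: 68 @ $10.70 + 168 @ $10.35 = $2,466.40
Jun 6, 30 sold [FIFO — oldest first]: 30 @ $10.35 = $310.50
Jun 11, 98 sold [FIFO — oldest first]: 32 @ $10.35 + 66 @ $8.55 = $895.50
Total COGS = $2,466.40 + $310.50 + $895.50 = $3,672.40
Ending inventory: 78 @ $8.55 + 76 @ $8.05 = $1,278.70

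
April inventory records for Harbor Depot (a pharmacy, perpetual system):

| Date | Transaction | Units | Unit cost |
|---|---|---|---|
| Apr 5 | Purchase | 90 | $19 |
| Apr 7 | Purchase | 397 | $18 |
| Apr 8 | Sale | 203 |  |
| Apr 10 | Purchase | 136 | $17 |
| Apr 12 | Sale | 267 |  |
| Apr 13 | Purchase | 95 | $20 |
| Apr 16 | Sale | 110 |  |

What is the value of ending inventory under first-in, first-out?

Apr 8, 203 sold [FIFO — oldest first]: 90 @ $19 + 113 @ $18 = $3,744
Apr 12, 267 sold [FIFO — oldest first]: 267 @ $18 = $4,806
Apr 16, 110 sold [FIFO — oldest first]: 17 @ $18 + 93 @ $17 = $1,887
Total COGS = $3,744 + $4,806 + $1,887 = $10,437
Ending inventory: 43 @ $17 + 95 @ $20 = $2,631
Check: goods available $13,068 = COGS $10,437 + ending $2,631

Ending inventory = $2,631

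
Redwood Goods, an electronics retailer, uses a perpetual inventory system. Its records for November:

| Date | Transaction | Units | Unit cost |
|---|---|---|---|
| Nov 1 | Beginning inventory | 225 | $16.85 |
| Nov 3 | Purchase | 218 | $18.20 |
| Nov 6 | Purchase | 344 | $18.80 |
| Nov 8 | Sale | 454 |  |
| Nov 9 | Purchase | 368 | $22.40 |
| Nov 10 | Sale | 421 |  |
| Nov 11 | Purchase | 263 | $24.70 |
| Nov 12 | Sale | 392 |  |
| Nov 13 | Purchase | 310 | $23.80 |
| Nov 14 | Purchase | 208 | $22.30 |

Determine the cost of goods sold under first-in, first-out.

COGS = $25,235.65

Nov 8, 454 sold [FIFO — oldest first]: 225 @ $16.85 + 218 @ $18.20 + 11 @ $18.80 = $7,965.65
Nov 10, 421 sold [FIFO — oldest first]: 333 @ $18.80 + 88 @ $22.40 = $8,231.60
Nov 12, 392 sold [FIFO — oldest first]: 280 @ $22.40 + 112 @ $24.70 = $9,038.40
Total COGS = $7,965.65 + $8,231.60 + $9,038.40 = $25,235.65
Ending inventory: 151 @ $24.70 + 310 @ $23.80 + 208 @ $22.30 = $15,746.10
Check: goods available $40,981.75 = COGS $25,235.65 + ending $15,746.10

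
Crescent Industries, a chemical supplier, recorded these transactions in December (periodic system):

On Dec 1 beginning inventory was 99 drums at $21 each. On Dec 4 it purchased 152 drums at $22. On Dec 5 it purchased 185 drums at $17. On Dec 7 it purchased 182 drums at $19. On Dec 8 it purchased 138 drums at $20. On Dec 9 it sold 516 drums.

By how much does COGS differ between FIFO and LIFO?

FIFO COGS: 99 @ $21 + 152 @ $22 + 185 @ $17 + 80 @ $19 = $10,088
LIFO COGS: 138 @ $20 + 182 @ $19 + 185 @ $17 + 11 @ $22 = $9,605
Difference = |$10,088 − $9,605| = $483

$483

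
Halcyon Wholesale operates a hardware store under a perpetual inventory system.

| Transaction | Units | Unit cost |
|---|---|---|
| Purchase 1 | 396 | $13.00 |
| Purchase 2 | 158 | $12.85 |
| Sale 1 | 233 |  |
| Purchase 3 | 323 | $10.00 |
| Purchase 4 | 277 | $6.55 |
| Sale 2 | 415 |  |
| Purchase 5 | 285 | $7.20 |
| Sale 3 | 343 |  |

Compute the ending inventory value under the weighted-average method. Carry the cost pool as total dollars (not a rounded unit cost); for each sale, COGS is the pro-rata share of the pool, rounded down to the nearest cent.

Ending inventory = $4,026.06

After Purchase 1: 396 on hand, pool $5,148.00 (≈ $13.0000 each)
After Purchase 2: 554 on hand, pool $7,178.30 (≈ $12.9572 each)
Sale 1, sell 233: 233/554 × $7,178.30 → $3,019.03
After Purchase 3: 644 on hand, pool $7,389.27 (≈ $11.4740 each)
After Purchase 4: 921 on hand, pool $9,203.62 (≈ $9.9931 each)
Sale 2, sell 415: 415/921 × $9,203.62 → $4,147.12
After Purchase 5: 791 on hand, pool $7,108.50 (≈ $8.9867 each)
Sale 3, sell 343: 343/791 × $7,108.50 → $3,082.44
Total COGS = $3,019.03 + $4,147.12 + $3,082.44 = $10,248.59
Ending inventory (cost pool remaining) = $4,026.06
Check: goods available $14,274.65 = COGS $10,248.59 + ending $4,026.06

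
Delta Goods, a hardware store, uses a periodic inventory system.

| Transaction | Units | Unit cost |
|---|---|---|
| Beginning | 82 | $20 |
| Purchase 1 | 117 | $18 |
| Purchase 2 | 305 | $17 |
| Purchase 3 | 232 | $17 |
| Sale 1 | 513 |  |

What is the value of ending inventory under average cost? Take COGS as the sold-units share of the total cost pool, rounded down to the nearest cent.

Sale 1, sell 513: 513/736 × $12,875.00 → $8,974.01
Ending inventory (cost pool remaining) = $3,900.99

Ending inventory = $3,900.99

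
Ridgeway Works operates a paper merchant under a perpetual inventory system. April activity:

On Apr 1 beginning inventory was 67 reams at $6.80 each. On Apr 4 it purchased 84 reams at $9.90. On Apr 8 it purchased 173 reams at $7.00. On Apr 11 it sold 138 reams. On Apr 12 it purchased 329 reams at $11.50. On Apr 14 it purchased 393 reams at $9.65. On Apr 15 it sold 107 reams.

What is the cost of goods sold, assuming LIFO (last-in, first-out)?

Apr 11, 138 sold [LIFO — newest first]: 138 @ $7.00 = $966.00
Apr 15, 107 sold [LIFO — newest first]: 107 @ $9.65 = $1,032.55
Total COGS = $966.00 + $1,032.55 = $1,998.55
Ending inventory: 67 @ $6.80 + 84 @ $9.90 + 35 @ $7.00 + 329 @ $11.50 + 286 @ $9.65 = $8,075.60

COGS = $1,998.55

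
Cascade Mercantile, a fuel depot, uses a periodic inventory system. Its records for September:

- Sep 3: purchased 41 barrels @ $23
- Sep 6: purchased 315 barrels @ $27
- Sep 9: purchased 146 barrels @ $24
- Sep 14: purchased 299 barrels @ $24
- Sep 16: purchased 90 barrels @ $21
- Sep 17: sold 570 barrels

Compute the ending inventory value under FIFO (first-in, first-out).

Sep 17, 570 sold [FIFO — oldest first]: 41 @ $23 + 315 @ $27 + 146 @ $24 + 68 @ $24 = $14,584
Ending inventory: 231 @ $24 + 90 @ $21 = $7,434
Check: goods available $22,018 = COGS $14,584 + ending $7,434

Ending inventory = $7,434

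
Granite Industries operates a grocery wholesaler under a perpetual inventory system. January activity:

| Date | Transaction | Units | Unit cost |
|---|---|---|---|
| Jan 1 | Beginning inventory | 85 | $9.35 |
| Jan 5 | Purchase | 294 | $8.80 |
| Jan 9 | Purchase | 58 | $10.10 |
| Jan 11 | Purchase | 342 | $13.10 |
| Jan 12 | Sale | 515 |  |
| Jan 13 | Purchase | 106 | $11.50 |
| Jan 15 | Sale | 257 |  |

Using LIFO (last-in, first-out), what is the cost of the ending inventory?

Ending inventory = $1,041.15

Jan 12, 515 sold [LIFO — newest first]: 342 @ $13.10 + 58 @ $10.10 + 115 @ $8.80 = $6,078.00
Jan 15, 257 sold [LIFO — newest first]: 106 @ $11.50 + 151 @ $8.80 = $2,547.80
Total COGS = $6,078.00 + $2,547.80 = $8,625.80
Ending inventory: 85 @ $9.35 + 28 @ $8.80 = $1,041.15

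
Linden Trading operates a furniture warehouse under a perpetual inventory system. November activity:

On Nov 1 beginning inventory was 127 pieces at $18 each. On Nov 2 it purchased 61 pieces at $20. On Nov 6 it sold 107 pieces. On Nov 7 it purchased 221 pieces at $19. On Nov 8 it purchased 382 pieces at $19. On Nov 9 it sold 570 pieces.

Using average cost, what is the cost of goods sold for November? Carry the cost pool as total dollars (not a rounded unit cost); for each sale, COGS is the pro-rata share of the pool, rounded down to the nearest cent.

COGS = $12,801.73

After Nov 1: 127 on hand, pool $2,286.00 (≈ $18.0000 each)
After Nov 2: 188 on hand, pool $3,506.00 (≈ $18.6489 each)
Nov 6, sell 107: 107/188 × $3,506.00 → $1,995.43
After Nov 7: 302 on hand, pool $5,709.57 (≈ $18.9059 each)
After Nov 8: 684 on hand, pool $12,967.57 (≈ $18.9584 each)
Nov 9, sell 570: 570/684 × $12,967.57 → $10,806.30
Total COGS = $1,995.43 + $10,806.30 = $12,801.73
Ending inventory (cost pool remaining) = $2,161.27
Check: goods available $14,963.00 = COGS $12,801.73 + ending $2,161.27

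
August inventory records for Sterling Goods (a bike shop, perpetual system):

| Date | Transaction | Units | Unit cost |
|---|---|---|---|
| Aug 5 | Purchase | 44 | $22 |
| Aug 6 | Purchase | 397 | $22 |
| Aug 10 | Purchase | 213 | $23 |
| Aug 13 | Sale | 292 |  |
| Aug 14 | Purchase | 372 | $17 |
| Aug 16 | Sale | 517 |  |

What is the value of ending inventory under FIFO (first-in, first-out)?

Aug 13, 292 sold [FIFO — oldest first]: 44 @ $22 + 248 @ $22 = $6,424
Aug 16, 517 sold [FIFO — oldest first]: 149 @ $22 + 213 @ $23 + 155 @ $17 = $10,812
Total COGS = $6,424 + $10,812 = $17,236
Ending inventory: 217 @ $17 = $3,689

Ending inventory = $3,689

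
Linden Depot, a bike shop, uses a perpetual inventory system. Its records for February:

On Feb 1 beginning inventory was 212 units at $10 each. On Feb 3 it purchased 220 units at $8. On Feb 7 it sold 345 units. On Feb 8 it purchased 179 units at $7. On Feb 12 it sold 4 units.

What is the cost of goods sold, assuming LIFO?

COGS = $3,038

Feb 7, 345 sold [LIFO — newest first]: 220 @ $8 + 125 @ $10 = $3,010
Feb 12, 4 sold [LIFO — newest first]: 4 @ $7 = $28
Total COGS = $3,010 + $28 = $3,038
Ending inventory: 87 @ $10 + 175 @ $7 = $2,095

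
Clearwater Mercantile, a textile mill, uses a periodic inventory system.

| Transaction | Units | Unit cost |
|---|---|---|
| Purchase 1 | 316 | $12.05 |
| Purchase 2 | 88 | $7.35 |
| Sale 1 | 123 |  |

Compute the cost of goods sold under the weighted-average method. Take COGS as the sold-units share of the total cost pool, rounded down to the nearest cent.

COGS = $1,356.22

Sale 1, sell 123: 123/404 × $4,454.60 → $1,356.22
Ending inventory (cost pool remaining) = $3,098.38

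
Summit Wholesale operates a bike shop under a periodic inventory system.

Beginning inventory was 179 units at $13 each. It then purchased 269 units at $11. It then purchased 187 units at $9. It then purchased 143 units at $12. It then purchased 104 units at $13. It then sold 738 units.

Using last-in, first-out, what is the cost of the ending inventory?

Ending inventory = $1,872

Sale 1 (738) [LIFO — newest first]: 104 @ $13 + 143 @ $12 + 187 @ $9 + 269 @ $11 + 35 @ $13 = $8,165
Ending inventory: 144 @ $13 = $1,872
Check: goods available $10,037 = COGS $8,165 + ending $1,872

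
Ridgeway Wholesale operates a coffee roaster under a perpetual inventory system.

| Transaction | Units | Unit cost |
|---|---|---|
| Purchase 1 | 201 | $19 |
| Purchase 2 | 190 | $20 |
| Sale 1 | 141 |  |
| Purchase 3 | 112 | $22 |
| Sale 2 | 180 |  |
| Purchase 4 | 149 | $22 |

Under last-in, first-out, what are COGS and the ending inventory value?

Sale 1 (141) [LIFO — newest first]: 141 @ $20 = $2,820
Sale 2 (180) [LIFO — newest first]: 112 @ $22 + 49 @ $20 + 19 @ $19 = $3,805
Total COGS = $2,820 + $3,805 = $6,625
Ending inventory: 182 @ $19 + 149 @ $22 = $6,736
Check: goods available $13,361 = COGS $6,625 + ending $6,736

COGS = $6,625; ending inventory = $6,736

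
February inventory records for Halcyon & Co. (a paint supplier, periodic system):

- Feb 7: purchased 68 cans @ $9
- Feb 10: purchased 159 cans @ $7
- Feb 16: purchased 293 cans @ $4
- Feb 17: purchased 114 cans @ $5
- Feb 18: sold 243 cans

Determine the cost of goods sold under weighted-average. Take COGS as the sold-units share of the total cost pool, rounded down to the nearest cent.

Feb 18, sell 243: 243/634 × $3,467.00 → $1,328.83
Ending inventory (cost pool remaining) = $2,138.17

COGS = $1,328.83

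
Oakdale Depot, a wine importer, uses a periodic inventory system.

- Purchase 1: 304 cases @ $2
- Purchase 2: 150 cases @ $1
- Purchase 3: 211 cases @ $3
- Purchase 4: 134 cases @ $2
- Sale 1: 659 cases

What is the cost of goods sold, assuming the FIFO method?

Sale 1 (659) [FIFO — oldest first]: 304 @ $2 + 150 @ $1 + 205 @ $3 = $1,373
Ending inventory: 6 @ $3 + 134 @ $2 = $286

COGS = $1,373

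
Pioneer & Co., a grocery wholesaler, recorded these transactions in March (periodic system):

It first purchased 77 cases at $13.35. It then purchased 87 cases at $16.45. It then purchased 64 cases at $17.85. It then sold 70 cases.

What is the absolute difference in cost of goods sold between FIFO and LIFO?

FIFO COGS: 70 @ $13.35 = $934.50
LIFO COGS: 64 @ $17.85 + 6 @ $16.45 = $1,241.10
Difference = |$934.50 − $1,241.10| = $306.60

$306.60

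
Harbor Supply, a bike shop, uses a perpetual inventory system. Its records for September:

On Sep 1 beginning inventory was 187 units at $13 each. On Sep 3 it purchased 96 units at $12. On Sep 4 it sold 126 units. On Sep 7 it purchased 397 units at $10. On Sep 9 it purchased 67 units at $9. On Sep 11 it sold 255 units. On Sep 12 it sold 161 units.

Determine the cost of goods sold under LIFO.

COGS = $5,635

Sep 4, 126 sold [LIFO — newest first]: 96 @ $12 + 30 @ $13 = $1,542
Sep 11, 255 sold [LIFO — newest first]: 67 @ $9 + 188 @ $10 = $2,483
Sep 12, 161 sold [LIFO — newest first]: 161 @ $10 = $1,610
Total COGS = $1,542 + $2,483 + $1,610 = $5,635
Ending inventory: 157 @ $13 + 48 @ $10 = $2,521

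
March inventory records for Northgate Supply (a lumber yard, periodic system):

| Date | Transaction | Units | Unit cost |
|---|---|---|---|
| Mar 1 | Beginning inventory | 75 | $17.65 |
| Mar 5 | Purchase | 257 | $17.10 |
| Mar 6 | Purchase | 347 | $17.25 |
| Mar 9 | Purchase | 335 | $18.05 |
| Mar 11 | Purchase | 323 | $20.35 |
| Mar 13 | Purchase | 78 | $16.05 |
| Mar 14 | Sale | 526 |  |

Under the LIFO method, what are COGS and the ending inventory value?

COGS = $10,081.20; ending inventory = $15,494.70

Mar 14, 526 sold [LIFO — newest first]: 78 @ $16.05 + 323 @ $20.35 + 125 @ $18.05 = $10,081.20
Ending inventory: 75 @ $17.65 + 257 @ $17.10 + 347 @ $17.25 + 210 @ $18.05 = $15,494.70
Check: goods available $25,575.90 = COGS $10,081.20 + ending $15,494.70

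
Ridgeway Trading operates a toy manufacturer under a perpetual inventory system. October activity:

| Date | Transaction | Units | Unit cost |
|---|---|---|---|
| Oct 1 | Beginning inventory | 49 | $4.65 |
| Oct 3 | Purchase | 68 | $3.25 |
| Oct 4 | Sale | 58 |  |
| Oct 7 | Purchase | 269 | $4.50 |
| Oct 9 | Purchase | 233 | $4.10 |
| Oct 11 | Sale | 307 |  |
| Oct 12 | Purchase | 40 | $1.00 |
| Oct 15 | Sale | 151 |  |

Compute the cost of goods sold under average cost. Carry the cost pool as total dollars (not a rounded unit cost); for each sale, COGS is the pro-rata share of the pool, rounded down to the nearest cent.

COGS = $2,108.39

After Oct 1: 49 on hand, pool $227.85 (≈ $4.6500 each)
After Oct 3: 117 on hand, pool $448.85 (≈ $3.8363 each)
Oct 4, sell 58: 58/117 × $448.85 → $222.50
After Oct 7: 328 on hand, pool $1,436.85 (≈ $4.3806 each)
After Oct 9: 561 on hand, pool $2,392.15 (≈ $4.2641 each)
Oct 11, sell 307: 307/561 × $2,392.15 → $1,309.07
After Oct 12: 294 on hand, pool $1,123.08 (≈ $3.8200 each)
Oct 15, sell 151: 151/294 × $1,123.08 → $576.82
Total COGS = $222.50 + $1,309.07 + $576.82 = $2,108.39
Ending inventory (cost pool remaining) = $546.26
Check: goods available $2,654.65 = COGS $2,108.39 + ending $546.26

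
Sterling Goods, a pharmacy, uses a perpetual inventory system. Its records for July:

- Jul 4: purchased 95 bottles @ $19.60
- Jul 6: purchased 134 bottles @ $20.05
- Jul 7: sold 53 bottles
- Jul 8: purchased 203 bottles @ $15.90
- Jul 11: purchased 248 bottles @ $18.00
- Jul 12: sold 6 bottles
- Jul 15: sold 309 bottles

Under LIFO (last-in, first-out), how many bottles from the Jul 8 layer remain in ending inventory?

Jul 7, 53 sold [LIFO — newest first]: 53 @ $20.05 = $1,062.65
Jul 12, 6 sold [LIFO — newest first]: 6 @ $18.00 = $108.00
Jul 15, 309 sold [LIFO — newest first]: 242 @ $18.00 + 67 @ $15.90 = $5,421.30
Total COGS = $1,062.65 + $108.00 + $5,421.30 = $6,591.95
Ending inventory: 95 @ $19.60 + 81 @ $20.05 + 136 @ $15.90 = $5,648.45

136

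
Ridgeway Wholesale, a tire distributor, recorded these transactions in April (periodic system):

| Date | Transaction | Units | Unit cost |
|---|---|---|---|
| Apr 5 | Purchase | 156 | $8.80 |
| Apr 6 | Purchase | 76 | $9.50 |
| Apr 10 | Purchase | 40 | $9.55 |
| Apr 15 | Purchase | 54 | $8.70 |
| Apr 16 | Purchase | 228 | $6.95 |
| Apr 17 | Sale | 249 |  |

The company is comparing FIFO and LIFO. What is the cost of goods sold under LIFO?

FIFO COGS: 156 @ $8.80 + 76 @ $9.50 + 17 @ $9.55 = $2,257.15
LIFO COGS: 228 @ $6.95 + 21 @ $8.70 = $1,767.30

COGS = $1,767.30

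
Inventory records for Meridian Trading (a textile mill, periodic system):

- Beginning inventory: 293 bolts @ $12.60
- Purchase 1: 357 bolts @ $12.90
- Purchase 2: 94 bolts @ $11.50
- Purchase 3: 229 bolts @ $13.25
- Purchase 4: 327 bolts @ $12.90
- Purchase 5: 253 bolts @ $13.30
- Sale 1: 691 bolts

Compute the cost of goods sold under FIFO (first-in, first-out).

Sale 1 (691) [FIFO — oldest first]: 293 @ $12.60 + 357 @ $12.90 + 41 @ $11.50 = $8,768.60
Ending inventory: 53 @ $11.50 + 229 @ $13.25 + 327 @ $12.90 + 253 @ $13.30 = $11,226.95
Check: goods available $19,995.55 = COGS $8,768.60 + ending $11,226.95

COGS = $8,768.60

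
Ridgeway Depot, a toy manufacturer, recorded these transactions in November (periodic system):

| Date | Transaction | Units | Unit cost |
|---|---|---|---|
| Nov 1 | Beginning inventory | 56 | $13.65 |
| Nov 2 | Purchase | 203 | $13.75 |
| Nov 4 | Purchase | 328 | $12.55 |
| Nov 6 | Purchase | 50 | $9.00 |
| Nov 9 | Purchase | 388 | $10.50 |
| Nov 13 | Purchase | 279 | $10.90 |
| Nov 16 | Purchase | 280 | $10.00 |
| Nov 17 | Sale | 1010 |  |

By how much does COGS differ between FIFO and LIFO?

$1,510.30

FIFO COGS: 56 @ $13.65 + 203 @ $13.75 + 328 @ $12.55 + 50 @ $9.00 + 373 @ $10.50 = $12,038.55
LIFO COGS: 280 @ $10.00 + 279 @ $10.90 + 388 @ $10.50 + 50 @ $9.00 + 13 @ $12.55 = $10,528.25
Difference = |$12,038.55 − $10,528.25| = $1,510.30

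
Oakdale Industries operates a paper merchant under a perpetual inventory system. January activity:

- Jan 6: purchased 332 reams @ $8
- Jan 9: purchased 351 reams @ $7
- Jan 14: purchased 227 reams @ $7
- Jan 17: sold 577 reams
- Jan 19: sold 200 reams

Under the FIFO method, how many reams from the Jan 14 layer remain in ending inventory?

Jan 17, 577 sold [FIFO — oldest first]: 332 @ $8 + 245 @ $7 = $4,371
Jan 19, 200 sold [FIFO — oldest first]: 106 @ $7 + 94 @ $7 = $1,400
Total COGS = $4,371 + $1,400 = $5,771
Ending inventory: 133 @ $7 = $931
Check: goods available $6,702 = COGS $5,771 + ending $931

133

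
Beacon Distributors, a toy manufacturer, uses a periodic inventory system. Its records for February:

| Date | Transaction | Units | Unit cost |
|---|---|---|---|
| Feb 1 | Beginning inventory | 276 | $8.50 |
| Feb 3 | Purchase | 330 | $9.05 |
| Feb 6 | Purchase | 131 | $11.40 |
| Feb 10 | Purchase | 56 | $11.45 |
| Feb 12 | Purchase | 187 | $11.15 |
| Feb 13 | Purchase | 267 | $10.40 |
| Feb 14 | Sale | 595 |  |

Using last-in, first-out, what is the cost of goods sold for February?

COGS = $6,472.05

Feb 14, 595 sold [LIFO — newest first]: 267 @ $10.40 + 187 @ $11.15 + 56 @ $11.45 + 85 @ $11.40 = $6,472.05
Ending inventory: 276 @ $8.50 + 330 @ $9.05 + 46 @ $11.40 = $5,856.90
Check: goods available $12,328.95 = COGS $6,472.05 + ending $5,856.90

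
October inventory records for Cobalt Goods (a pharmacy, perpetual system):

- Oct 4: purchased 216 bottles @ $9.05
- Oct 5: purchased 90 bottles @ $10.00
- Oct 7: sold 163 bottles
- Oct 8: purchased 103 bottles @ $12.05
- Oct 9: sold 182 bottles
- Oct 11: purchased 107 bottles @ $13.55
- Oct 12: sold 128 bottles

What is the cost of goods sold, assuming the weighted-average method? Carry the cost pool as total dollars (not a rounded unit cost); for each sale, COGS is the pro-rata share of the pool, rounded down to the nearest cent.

COGS = $5,012.74

After Oct 4: 216 on hand, pool $1,954.80 (≈ $9.0500 each)
After Oct 5: 306 on hand, pool $2,854.80 (≈ $9.3294 each)
Oct 7, sell 163: 163/306 × $2,854.80 → $1,520.69
After Oct 8: 246 on hand, pool $2,575.26 (≈ $10.4685 each)
Oct 9, sell 182: 182/246 × $2,575.26 → $1,905.27
After Oct 11: 171 on hand, pool $2,119.84 (≈ $12.3967 each)
Oct 12, sell 128: 128/171 × $2,119.84 → $1,586.78
Total COGS = $1,520.69 + $1,905.27 + $1,586.78 = $5,012.74
Ending inventory (cost pool remaining) = $533.06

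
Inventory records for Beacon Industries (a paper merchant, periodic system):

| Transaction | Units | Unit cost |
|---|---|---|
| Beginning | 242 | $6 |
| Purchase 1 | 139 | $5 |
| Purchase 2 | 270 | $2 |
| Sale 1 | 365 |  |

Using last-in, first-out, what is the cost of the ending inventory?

Ending inventory = $1,672

Sale 1 (365) [LIFO — newest first]: 270 @ $2 + 95 @ $5 = $1,015
Ending inventory: 242 @ $6 + 44 @ $5 = $1,672
Check: goods available $2,687 = COGS $1,015 + ending $1,672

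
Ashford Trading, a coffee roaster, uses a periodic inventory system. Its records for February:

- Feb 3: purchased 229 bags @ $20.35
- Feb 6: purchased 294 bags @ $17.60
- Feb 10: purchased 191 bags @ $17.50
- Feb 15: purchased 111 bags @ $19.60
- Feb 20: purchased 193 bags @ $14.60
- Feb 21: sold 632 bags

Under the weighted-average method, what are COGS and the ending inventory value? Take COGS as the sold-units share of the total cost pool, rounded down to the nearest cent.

COGS = $11,280.67; ending inventory = $6,889.78

Feb 21, sell 632: 632/1018 × $18,170.45 → $11,280.67
Ending inventory (cost pool remaining) = $6,889.78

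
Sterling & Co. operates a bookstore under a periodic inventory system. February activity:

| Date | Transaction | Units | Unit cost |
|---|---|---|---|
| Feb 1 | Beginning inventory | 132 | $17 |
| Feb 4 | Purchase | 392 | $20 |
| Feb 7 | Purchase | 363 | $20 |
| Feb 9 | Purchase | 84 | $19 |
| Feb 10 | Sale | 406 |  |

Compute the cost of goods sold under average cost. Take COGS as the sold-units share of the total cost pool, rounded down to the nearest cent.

Feb 10, sell 406: 406/971 × $18,940.00 → $7,919.29
Ending inventory (cost pool remaining) = $11,020.71
Check: goods available $18,940.00 = COGS $7,919.29 + ending $11,020.71

COGS = $7,919.29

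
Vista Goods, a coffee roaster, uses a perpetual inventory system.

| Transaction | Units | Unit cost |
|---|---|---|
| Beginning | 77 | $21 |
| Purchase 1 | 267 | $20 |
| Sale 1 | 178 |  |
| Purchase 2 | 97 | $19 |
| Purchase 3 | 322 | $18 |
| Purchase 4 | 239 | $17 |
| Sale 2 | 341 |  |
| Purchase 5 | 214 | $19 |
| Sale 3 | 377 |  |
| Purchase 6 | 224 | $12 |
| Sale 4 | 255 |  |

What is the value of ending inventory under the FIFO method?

Sale 1 (178) [FIFO — oldest first]: 77 @ $21 + 101 @ $20 = $3,637
Sale 2 (341) [FIFO — oldest first]: 166 @ $20 + 97 @ $19 + 78 @ $18 = $6,567
Sale 3 (377) [FIFO — oldest first]: 244 @ $18 + 133 @ $17 = $6,653
Sale 4 (255) [FIFO — oldest first]: 106 @ $17 + 149 @ $19 = $4,633
Total COGS = $3,637 + $6,567 + $6,653 + $4,633 = $21,490
Ending inventory: 65 @ $19 + 224 @ $12 = $3,923
Check: goods available $25,413 = COGS $21,490 + ending $3,923

Ending inventory = $3,923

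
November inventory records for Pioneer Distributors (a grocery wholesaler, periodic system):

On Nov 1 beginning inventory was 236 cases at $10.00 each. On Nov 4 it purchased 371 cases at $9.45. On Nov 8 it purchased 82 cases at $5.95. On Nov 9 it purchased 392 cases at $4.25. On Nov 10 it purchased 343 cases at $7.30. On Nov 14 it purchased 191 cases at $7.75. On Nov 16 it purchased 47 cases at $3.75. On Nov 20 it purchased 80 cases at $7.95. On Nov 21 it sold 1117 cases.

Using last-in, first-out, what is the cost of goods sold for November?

Nov 21, 1117 sold [LIFO — newest first]: 80 @ $7.95 + 47 @ $3.75 + 191 @ $7.75 + 343 @ $7.30 + 392 @ $4.25 + 64 @ $5.95 = $6,843.20
Ending inventory: 236 @ $10.00 + 371 @ $9.45 + 18 @ $5.95 = $5,973.05
Check: goods available $12,816.25 = COGS $6,843.20 + ending $5,973.05

COGS = $6,843.20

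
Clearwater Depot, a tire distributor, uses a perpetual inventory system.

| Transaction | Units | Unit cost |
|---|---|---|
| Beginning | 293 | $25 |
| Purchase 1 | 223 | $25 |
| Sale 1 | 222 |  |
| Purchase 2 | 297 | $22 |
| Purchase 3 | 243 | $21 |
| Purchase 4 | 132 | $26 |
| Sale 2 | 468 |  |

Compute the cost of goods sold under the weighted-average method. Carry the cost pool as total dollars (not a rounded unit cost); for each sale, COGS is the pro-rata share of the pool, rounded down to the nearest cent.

After Beginning: 293 on hand, pool $7,325.00 (≈ $25.0000 each)
After Purchase 1: 516 on hand, pool $12,900.00 (≈ $25.0000 each)
Sale 1, sell 222: 222/516 × $12,900.00 → $5,550.00
After Purchase 2: 591 on hand, pool $13,884.00 (≈ $23.4924 each)
After Purchase 3: 834 on hand, pool $18,987.00 (≈ $22.7662 each)
After Purchase 4: 966 on hand, pool $22,419.00 (≈ $23.2081 each)
Sale 2, sell 468: 468/966 × $22,419.00 → $10,861.37
Total COGS = $5,550.00 + $10,861.37 = $16,411.37
Ending inventory (cost pool remaining) = $11,557.63

COGS = $16,411.37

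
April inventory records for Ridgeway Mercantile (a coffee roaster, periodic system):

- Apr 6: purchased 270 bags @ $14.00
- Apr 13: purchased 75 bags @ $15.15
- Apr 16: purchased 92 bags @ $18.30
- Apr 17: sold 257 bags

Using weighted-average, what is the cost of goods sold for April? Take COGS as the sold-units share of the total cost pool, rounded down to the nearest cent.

COGS = $3,881.37

Apr 17, sell 257: 257/437 × $6,599.85 → $3,881.37
Ending inventory (cost pool remaining) = $2,718.48
Check: goods available $6,599.85 = COGS $3,881.37 + ending $2,718.48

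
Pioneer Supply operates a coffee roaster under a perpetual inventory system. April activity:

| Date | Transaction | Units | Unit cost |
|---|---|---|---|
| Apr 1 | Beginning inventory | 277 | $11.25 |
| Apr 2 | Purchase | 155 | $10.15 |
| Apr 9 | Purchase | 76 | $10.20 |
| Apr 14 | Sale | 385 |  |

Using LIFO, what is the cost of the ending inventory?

Ending inventory = $1,383.75

Apr 14, 385 sold [LIFO — newest first]: 76 @ $10.20 + 155 @ $10.15 + 154 @ $11.25 = $4,080.95
Ending inventory: 123 @ $11.25 = $1,383.75
Check: goods available $5,464.70 = COGS $4,080.95 + ending $1,383.75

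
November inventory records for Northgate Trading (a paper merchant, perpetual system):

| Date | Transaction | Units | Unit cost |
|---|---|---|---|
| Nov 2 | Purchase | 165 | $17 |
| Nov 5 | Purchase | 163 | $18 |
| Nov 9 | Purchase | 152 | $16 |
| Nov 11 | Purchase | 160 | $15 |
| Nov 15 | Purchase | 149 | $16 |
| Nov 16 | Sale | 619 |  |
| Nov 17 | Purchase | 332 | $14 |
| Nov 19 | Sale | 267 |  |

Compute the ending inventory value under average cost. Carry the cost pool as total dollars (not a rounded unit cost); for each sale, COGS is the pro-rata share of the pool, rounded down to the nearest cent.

After Nov 2: 165 on hand, pool $2,805.00 (≈ $17.0000 each)
After Nov 5: 328 on hand, pool $5,739.00 (≈ $17.4970 each)
After Nov 9: 480 on hand, pool $8,171.00 (≈ $17.0229 each)
After Nov 11: 640 on hand, pool $10,571.00 (≈ $16.5172 each)
After Nov 15: 789 on hand, pool $12,955.00 (≈ $16.4195 each)
Nov 16, sell 619: 619/789 × $12,955.00 → $10,163.68
After Nov 17: 502 on hand, pool $7,439.32 (≈ $14.8194 each)
Nov 19, sell 267: 267/502 × $7,439.32 → $3,956.76
Total COGS = $10,163.68 + $3,956.76 = $14,120.44
Ending inventory (cost pool remaining) = $3,482.56

Ending inventory = $3,482.56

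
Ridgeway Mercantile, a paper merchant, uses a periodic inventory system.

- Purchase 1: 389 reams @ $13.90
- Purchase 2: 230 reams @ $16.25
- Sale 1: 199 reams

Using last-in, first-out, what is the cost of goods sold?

Sale 1 (199) [LIFO — newest first]: 199 @ $16.25 = $3,233.75
Ending inventory: 389 @ $13.90 + 31 @ $16.25 = $5,910.85

COGS = $3,233.75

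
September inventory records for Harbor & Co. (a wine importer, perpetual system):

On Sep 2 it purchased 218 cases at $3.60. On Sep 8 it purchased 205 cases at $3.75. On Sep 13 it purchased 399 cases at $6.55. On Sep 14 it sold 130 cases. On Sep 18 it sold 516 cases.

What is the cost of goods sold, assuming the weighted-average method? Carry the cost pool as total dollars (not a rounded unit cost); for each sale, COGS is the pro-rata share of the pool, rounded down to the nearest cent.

COGS = $3,274.79

After Sep 2: 218 on hand, pool $784.80 (≈ $3.6000 each)
After Sep 8: 423 on hand, pool $1,553.55 (≈ $3.6727 each)
After Sep 13: 822 on hand, pool $4,167.00 (≈ $5.0693 each)
Sep 14, sell 130: 130/822 × $4,167.00 → $659.01
Sep 18, sell 516: 516/692 × $3,507.99 → $2,615.78
Total COGS = $659.01 + $2,615.78 = $3,274.79
Ending inventory (cost pool remaining) = $892.21
Check: goods available $4,167.00 = COGS $3,274.79 + ending $892.21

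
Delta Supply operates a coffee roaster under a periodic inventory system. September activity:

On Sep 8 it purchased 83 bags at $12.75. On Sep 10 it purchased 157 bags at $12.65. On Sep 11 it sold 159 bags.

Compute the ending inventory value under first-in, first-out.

Sep 11, 159 sold [FIFO — oldest first]: 83 @ $12.75 + 76 @ $12.65 = $2,019.65
Ending inventory: 81 @ $12.65 = $1,024.65

Ending inventory = $1,024.65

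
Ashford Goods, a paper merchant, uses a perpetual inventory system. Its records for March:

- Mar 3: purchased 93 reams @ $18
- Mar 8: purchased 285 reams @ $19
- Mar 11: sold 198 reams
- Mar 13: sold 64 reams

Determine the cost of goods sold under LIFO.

Mar 11, 198 sold [LIFO — newest first]: 198 @ $19 = $3,762
Mar 13, 64 sold [LIFO — newest first]: 64 @ $19 = $1,216
Total COGS = $3,762 + $1,216 = $4,978
Ending inventory: 93 @ $18 + 23 @ $19 = $2,111

COGS = $4,978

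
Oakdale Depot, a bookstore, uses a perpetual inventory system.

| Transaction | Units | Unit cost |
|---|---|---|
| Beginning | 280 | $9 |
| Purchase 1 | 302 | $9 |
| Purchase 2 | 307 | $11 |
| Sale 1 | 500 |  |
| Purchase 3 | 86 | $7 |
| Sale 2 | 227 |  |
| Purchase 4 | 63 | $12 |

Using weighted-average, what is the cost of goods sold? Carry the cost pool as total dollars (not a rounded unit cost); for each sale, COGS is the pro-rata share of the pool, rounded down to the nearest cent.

After Beginning: 280 on hand, pool $2,520.00 (≈ $9.0000 each)
After Purchase 1: 582 on hand, pool $5,238.00 (≈ $9.0000 each)
After Purchase 2: 889 on hand, pool $8,615.00 (≈ $9.6907 each)
Sale 1, sell 500: 500/889 × $8,615.00 → $4,845.33
After Purchase 3: 475 on hand, pool $4,371.67 (≈ $9.2035 each)
Sale 2, sell 227: 227/475 × $4,371.67 → $2,089.19
After Purchase 4: 311 on hand, pool $3,038.48 (≈ $9.7700 each)
Total COGS = $4,845.33 + $2,089.19 = $6,934.52
Ending inventory (cost pool remaining) = $3,038.48
Check: goods available $9,973.00 = COGS $6,934.52 + ending $3,038.48

COGS = $6,934.52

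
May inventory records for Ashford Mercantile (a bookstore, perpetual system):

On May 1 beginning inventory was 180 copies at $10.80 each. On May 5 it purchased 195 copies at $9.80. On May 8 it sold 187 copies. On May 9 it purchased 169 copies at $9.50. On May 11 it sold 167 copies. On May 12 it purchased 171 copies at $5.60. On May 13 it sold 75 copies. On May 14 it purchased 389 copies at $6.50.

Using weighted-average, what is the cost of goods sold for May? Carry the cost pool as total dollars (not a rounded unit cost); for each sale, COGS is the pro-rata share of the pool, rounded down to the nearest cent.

COGS = $4,167.61

After May 1: 180 on hand, pool $1,944.00 (≈ $10.8000 each)
After May 5: 375 on hand, pool $3,855.00 (≈ $10.2800 each)
May 8, sell 187: 187/375 × $3,855.00 → $1,922.36
After May 9: 357 on hand, pool $3,538.14 (≈ $9.9108 each)
May 11, sell 167: 167/357 × $3,538.14 → $1,655.09
After May 12: 361 on hand, pool $2,840.65 (≈ $7.8688 each)
May 13, sell 75: 75/361 × $2,840.65 → $590.16
After May 14: 675 on hand, pool $4,778.99 (≈ $7.0800 each)
Total COGS = $1,922.36 + $1,655.09 + $590.16 = $4,167.61
Ending inventory (cost pool remaining) = $4,778.99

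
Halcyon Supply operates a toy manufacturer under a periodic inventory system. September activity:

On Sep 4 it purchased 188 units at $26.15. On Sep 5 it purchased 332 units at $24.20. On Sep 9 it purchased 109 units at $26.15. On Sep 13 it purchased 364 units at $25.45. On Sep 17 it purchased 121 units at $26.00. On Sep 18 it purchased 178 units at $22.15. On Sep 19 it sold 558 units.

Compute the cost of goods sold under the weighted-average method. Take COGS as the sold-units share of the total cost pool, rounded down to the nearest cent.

COGS = $13,886.70

Sep 19, sell 558: 558/1292 × $32,153.45 → $13,886.70
Ending inventory (cost pool remaining) = $18,266.75
Check: goods available $32,153.45 = COGS $13,886.70 + ending $18,266.75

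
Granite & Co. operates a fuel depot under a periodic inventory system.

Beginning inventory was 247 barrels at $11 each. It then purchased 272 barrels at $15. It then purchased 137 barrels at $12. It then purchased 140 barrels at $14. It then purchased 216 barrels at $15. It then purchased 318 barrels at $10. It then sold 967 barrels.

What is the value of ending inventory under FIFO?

Sale 1 (967) [FIFO — oldest first]: 247 @ $11 + 272 @ $15 + 137 @ $12 + 140 @ $14 + 171 @ $15 = $12,966
Ending inventory: 45 @ $15 + 318 @ $10 = $3,855

Ending inventory = $3,855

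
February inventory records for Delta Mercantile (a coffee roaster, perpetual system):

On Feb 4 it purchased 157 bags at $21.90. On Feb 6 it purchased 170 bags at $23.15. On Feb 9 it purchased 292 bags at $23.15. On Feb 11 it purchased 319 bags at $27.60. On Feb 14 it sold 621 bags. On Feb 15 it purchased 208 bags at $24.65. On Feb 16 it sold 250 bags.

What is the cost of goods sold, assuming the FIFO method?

COGS = $21,088.80

Feb 14, 621 sold [FIFO — oldest first]: 157 @ $21.90 + 170 @ $23.15 + 292 @ $23.15 + 2 @ $27.60 = $14,188.80
Feb 16, 250 sold [FIFO — oldest first]: 250 @ $27.60 = $6,900.00
Total COGS = $14,188.80 + $6,900.00 = $21,088.80
Ending inventory: 67 @ $27.60 + 208 @ $24.65 = $6,976.40
Check: goods available $28,065.20 = COGS $21,088.80 + ending $6,976.40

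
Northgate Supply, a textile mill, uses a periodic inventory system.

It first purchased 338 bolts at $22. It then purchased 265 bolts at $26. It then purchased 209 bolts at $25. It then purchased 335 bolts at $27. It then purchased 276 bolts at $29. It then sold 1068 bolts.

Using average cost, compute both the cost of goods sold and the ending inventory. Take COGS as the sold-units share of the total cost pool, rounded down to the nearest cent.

COGS = $27,469.29; ending inventory = $9,130.71

Sale 1, sell 1068: 1068/1423 × $36,600.00 → $27,469.29
Ending inventory (cost pool remaining) = $9,130.71
Check: goods available $36,600.00 = COGS $27,469.29 + ending $9,130.71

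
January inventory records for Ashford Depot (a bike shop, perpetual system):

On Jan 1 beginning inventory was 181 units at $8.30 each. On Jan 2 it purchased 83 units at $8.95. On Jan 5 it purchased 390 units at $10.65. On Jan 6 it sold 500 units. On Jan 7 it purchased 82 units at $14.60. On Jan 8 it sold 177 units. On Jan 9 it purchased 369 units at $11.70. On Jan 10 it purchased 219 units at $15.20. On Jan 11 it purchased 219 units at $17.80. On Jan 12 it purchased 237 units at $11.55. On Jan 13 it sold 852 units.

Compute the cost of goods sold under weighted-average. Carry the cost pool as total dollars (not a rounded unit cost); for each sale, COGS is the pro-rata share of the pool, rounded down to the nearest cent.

COGS = $18,473.72

After Jan 1: 181 on hand, pool $1,502.30 (≈ $8.3000 each)
After Jan 2: 264 on hand, pool $2,245.15 (≈ $8.5044 each)
After Jan 5: 654 on hand, pool $6,398.65 (≈ $9.7839 each)
Jan 6, sell 500: 500/654 × $6,398.65 → $4,891.93
After Jan 7: 236 on hand, pool $2,703.92 (≈ $11.4573 each)
Jan 8, sell 177: 177/236 × $2,703.92 → $2,027.94
After Jan 9: 428 on hand, pool $4,993.28 (≈ $11.6665 each)
After Jan 10: 647 on hand, pool $8,322.08 (≈ $12.8626 each)
After Jan 11: 866 on hand, pool $12,220.28 (≈ $14.1112 each)
After Jan 12: 1103 on hand, pool $14,957.63 (≈ $13.5609 each)
Jan 13, sell 852: 852/1103 × $14,957.63 → $11,553.85
Total COGS = $4,891.93 + $2,027.94 + $11,553.85 = $18,473.72
Ending inventory (cost pool remaining) = $3,403.78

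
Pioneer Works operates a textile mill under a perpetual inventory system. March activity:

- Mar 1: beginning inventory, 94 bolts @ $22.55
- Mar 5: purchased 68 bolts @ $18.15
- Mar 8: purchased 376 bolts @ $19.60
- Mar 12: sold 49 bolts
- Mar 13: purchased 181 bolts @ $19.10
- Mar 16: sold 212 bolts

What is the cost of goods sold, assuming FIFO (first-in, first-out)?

COGS = $5,294.30

Mar 12, 49 sold [FIFO — oldest first]: 49 @ $22.55 = $1,104.95
Mar 16, 212 sold [FIFO — oldest first]: 45 @ $22.55 + 68 @ $18.15 + 99 @ $19.60 = $4,189.35
Total COGS = $1,104.95 + $4,189.35 = $5,294.30
Ending inventory: 277 @ $19.60 + 181 @ $19.10 = $8,886.30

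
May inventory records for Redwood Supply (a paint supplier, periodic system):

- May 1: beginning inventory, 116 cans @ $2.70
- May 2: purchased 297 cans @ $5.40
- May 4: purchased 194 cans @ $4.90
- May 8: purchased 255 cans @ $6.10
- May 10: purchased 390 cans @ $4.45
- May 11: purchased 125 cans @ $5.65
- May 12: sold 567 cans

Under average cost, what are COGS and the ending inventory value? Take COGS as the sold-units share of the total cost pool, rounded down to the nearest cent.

May 12, sell 567: 567/1377 × $6,864.85 → $2,826.70
Ending inventory (cost pool remaining) = $4,038.15
Check: goods available $6,864.85 = COGS $2,826.70 + ending $4,038.15

COGS = $2,826.70; ending inventory = $4,038.15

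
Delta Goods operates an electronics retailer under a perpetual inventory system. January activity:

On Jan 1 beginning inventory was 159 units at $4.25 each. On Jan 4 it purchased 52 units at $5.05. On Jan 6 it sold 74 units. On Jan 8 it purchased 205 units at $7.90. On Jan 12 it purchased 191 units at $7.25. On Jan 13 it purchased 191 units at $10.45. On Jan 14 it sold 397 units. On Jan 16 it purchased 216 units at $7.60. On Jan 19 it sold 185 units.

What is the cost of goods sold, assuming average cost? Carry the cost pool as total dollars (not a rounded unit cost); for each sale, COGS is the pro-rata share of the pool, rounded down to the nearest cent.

After Jan 1: 159 on hand, pool $675.75 (≈ $4.2500 each)
After Jan 4: 211 on hand, pool $938.35 (≈ $4.4472 each)
Jan 6, sell 74: 74/211 × $938.35 → $329.08
After Jan 8: 342 on hand, pool $2,228.77 (≈ $6.5169 each)
After Jan 12: 533 on hand, pool $3,613.52 (≈ $6.7796 each)
After Jan 13: 724 on hand, pool $5,609.47 (≈ $7.7479 each)
Jan 14, sell 397: 397/724 × $5,609.47 → $3,075.91
After Jan 16: 543 on hand, pool $4,175.16 (≈ $7.6891 each)
Jan 19, sell 185: 185/543 × $4,175.16 → $1,422.47
Total COGS = $329.08 + $3,075.91 + $1,422.47 = $4,827.46
Ending inventory (cost pool remaining) = $2,752.69

COGS = $4,827.46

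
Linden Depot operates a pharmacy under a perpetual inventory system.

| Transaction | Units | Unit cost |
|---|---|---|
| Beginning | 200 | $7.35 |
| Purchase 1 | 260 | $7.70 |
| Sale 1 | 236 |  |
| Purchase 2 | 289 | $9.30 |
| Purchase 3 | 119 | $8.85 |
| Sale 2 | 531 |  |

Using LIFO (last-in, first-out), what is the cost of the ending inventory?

Ending inventory = $742.35

Sale 1 (236) [LIFO — newest first]: 236 @ $7.70 = $1,817.20
Sale 2 (531) [LIFO — newest first]: 119 @ $8.85 + 289 @ $9.30 + 24 @ $7.70 + 99 @ $7.35 = $4,653.30
Total COGS = $1,817.20 + $4,653.30 = $6,470.50
Ending inventory: 101 @ $7.35 = $742.35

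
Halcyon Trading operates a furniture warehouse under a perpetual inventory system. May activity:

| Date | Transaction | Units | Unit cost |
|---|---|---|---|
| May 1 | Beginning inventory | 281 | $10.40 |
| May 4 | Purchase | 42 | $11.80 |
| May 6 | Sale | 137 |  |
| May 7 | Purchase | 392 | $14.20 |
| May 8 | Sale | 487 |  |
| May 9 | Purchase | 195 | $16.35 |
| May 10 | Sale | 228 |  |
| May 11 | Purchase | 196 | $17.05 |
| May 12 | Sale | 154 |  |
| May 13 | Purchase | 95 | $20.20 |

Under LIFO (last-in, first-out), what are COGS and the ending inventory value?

COGS = $14,195.15; ending inventory = $3,238.30

May 6, 137 sold [LIFO — newest first]: 42 @ $11.80 + 95 @ $10.40 = $1,483.60
May 8, 487 sold [LIFO — newest first]: 392 @ $14.20 + 95 @ $10.40 = $6,554.40
May 10, 228 sold [LIFO — newest first]: 195 @ $16.35 + 33 @ $10.40 = $3,531.45
May 12, 154 sold [LIFO — newest first]: 154 @ $17.05 = $2,625.70
Total COGS = $1,483.60 + $6,554.40 + $3,531.45 + $2,625.70 = $14,195.15
Ending inventory: 58 @ $10.40 + 42 @ $17.05 + 95 @ $20.20 = $3,238.30
Check: goods available $17,433.45 = COGS $14,195.15 + ending $3,238.30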